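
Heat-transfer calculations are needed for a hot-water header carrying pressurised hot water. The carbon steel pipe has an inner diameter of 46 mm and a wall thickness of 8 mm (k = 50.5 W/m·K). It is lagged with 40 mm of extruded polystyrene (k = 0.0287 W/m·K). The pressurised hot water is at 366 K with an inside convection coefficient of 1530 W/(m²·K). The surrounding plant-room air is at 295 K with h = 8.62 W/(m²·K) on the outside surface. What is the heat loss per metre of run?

q′ ≈ 14.6 W/m

Radial resistances (cylindrical: R_cond = ln(r_o/r_i)/(2πkL), R_conv = 1/(h·2πrL)):
R_inner film = 1/(h_i·2πr₁L) = 1/(1530×2π×0.023×1) = 0.004523 K/W
R_carbon steel pipe wall = ln(31/23)/(2π×50.5×1) = 9.407×10^-4 K/W
R_extruded polystyrene = ln(71/31)/(2π×0.0287×1) = 4.595 K/W
R_outer film = 1/(h_o·2πr_oL) = 1/(8.62×2π×0.071×1) = 0.26 K/W
R_total = 4.861 K/W
Q = ΔT/R_total = 71/4.861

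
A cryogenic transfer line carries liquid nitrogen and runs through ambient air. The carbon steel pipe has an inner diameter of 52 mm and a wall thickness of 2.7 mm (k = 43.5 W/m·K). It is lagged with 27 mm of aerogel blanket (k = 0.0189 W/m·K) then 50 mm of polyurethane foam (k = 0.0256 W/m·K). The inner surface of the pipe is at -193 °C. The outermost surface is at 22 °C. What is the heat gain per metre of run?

q′ ≈ 22.5 W/m

Treating each annulus and film as a series resistance:
R_carbon steel pipe wall = ln(28.7/26)/(2π×43.5×1) = 3.615×10^-4 K/W
R_aerogel blanket = ln(55.7/28.7)/(2π×0.0189×1) = 5.584 K/W
R_polyurethane foam = ln(105.7/55.7)/(2π×0.0256×1) = 3.983 K/W
R_total = 9.567 K/W
Q = ΔT/R_total = 215/9.567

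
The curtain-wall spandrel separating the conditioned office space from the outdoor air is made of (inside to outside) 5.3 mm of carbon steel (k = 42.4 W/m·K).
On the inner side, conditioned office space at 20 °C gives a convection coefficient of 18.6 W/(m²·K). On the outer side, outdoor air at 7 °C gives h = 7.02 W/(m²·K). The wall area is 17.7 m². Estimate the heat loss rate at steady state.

Q ≈ 1170 W

Treating each layer as a thermal resistance in series:
R_inner film = 1/(h_i·A) = 1/(18.6×17.7) = 0.003037 K/W
R_carbon steel = L/(kA) = 0.0053/(42.4×17.7) = 7.062×10^-6 K/W
R_outer film = 1/(h_o·A) = 1/(7.02×17.7) = 0.008048 K/W
R_total = 0.01109 K/W
Q = ΔT / R_total = 13 / 0.01109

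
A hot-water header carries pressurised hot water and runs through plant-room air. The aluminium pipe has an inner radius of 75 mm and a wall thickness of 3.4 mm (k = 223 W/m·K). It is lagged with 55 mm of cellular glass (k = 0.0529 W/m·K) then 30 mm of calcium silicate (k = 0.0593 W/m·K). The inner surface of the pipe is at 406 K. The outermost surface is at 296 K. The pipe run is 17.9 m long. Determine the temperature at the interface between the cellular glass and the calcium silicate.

Per-layer cylindrical resistances, series-summed:
R_aluminium pipe wall = ln(78.4/75)/(2π×223×17.9) = 1.768×10^-6 K/W
R_cellular glass = ln(133.4/78.4)/(2π×0.0529×17.9) = 0.08934 K/W
R_calcium silicate = ln(163.4/133.4)/(2π×0.0593×17.9) = 0.03041 K/W
R_total = 0.1198 K/W
Q = ΔT/R_total = 110/0.1198
Q = 919 W
T_interface = T_inner − Q·ΣR(inner→interface) = 406 − 919×0.08934

T ≈ 324 K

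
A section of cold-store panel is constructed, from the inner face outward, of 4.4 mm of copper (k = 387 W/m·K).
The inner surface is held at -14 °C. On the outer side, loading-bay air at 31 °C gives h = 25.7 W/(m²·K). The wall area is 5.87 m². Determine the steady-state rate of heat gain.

Q ≈ 6790 W

Thermal resistances in series:
R_copper = L/(kA) = 0.0044/(387×5.87) = 1.937×10^-6 K/W
R_outer film = 1/(h_o·A) = 1/(25.7×5.87) = 0.006629 K/W
R_total = 0.006631 K/W
Q = ΔT / R_total = 45 / 0.006631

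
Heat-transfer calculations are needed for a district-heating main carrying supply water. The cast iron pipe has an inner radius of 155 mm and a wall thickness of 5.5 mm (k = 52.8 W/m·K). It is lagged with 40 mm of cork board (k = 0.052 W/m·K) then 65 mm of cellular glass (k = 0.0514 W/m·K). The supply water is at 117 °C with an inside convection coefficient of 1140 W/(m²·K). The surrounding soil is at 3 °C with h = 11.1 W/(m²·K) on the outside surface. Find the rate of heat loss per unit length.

q′ ≈ 71 W/m

Cylindrical conduction, so R = ln(r₂/r₁)/(2πkL) per layer, in series:
R_inner film = 1/(h_i·2πr₁L) = 1/(1140×2π×0.155×1) = 9.007×10^-4 K/W
R_cast iron pipe wall = ln(160.5/155)/(2π×52.8×1) = 1.051×10^-4 K/W
R_cork board = ln(200.5/160.5)/(2π×0.052×1) = 0.6811 K/W
R_cellular glass = ln(265.5/200.5)/(2π×0.0514×1) = 0.8695 K/W
R_outer film = 1/(h_o·2πr_oL) = 1/(11.1×2π×0.2655×1) = 0.054 K/W
R_total = 1.606 K/W
Q = ΔT/R_total = 114/1.606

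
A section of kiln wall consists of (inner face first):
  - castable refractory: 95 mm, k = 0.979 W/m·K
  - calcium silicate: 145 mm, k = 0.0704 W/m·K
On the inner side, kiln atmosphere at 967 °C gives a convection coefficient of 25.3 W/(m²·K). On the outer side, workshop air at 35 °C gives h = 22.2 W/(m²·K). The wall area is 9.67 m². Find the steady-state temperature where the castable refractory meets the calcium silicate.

Using the resistance-network approach (series):
R_inner film = 1/(h_i·A) = 1/(25.3×9.67) = 0.004087 K/W
R_castable refractory = L/(kA) = 0.095/(0.979×9.67) = 0.01003 K/W
R_calcium silicate = L/(kA) = 0.145/(0.0704×9.67) = 0.213 K/W
R_outer film = 1/(h_o·A) = 1/(22.2×9.67) = 0.004658 K/W
R_total = 0.2318 K/W;  Q = ΔT/R_total = 932/0.2318 = 4021 W
T_interface = T_inner − Q·ΣR(inner→interface) = 967 − 4020×0.01412

T ≈ 910 °C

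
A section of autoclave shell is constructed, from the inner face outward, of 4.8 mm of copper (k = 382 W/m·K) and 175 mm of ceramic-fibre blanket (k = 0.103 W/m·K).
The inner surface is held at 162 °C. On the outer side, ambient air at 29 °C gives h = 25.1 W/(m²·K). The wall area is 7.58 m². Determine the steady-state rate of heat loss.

Treating each layer as a thermal resistance in series:
R_copper = L/(kA) = 0.0048/(382×7.58) = 1.658×10^-6 K/W
R_ceramic-fibre blanket = L/(kA) = 0.175/(0.103×7.58) = 0.2241 K/W
R_outer film = 1/(h_o·A) = 1/(25.1×7.58) = 0.005256 K/W
R_total = 0.2294 K/W
Q = ΔT / R_total = 133 / 0.2294

Q ≈ 580 W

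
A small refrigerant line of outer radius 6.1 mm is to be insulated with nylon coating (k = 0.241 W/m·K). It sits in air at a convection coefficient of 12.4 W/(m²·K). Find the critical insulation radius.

For a cylinder r_cr = k/h = 0.241/12.4
r_cr = 19.4 mm; since the bare radius (6.1 mm) is below r_cr, adding a thin layer of insulation will *increase* heat loss.

r_cr ≈ 19.4 mm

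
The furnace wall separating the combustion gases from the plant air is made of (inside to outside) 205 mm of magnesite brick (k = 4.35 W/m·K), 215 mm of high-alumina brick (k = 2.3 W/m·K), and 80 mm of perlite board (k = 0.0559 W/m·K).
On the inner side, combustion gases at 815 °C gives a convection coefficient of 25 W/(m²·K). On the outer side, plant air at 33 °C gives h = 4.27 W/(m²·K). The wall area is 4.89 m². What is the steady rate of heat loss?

Model the wall as resistances in series:
R_inner film = 1/(h_i·A) = 1/(25×4.89) = 0.00818 K/W
R_magnesite brick = L/(kA) = 0.205/(4.35×4.89) = 0.009637 K/W
R_high-alumina brick = L/(kA) = 0.215/(2.3×4.89) = 0.01912 K/W
R_perlite board = L/(kA) = 0.08/(0.0559×4.89) = 0.2927 K/W
R_outer film = 1/(h_o·A) = 1/(4.27×4.89) = 0.04789 K/W
R_total = 0.3775 K/W
Q = ΔT / R_total = 782 / 0.3775

Q ≈ 2070 W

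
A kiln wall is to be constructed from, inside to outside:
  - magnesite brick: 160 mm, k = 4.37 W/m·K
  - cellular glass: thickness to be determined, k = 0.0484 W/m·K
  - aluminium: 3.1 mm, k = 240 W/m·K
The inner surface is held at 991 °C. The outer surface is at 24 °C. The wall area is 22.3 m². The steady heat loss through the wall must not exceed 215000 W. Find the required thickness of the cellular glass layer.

L ≈ 3.08 mm

Model the wall as resistances in series:
R_magnesite brick = L/(kA) = 0.16/(4.37×22.3) = 0.001642 K/W
R_aluminium = L/(kA) = 0.0031/(240×22.3) = 5.792×10^-7 K/W
Sum of the known resistances R_other = 0.001642 K/W
Required total resistance R_tot = ΔT/Q_allow = 967/215000 = 0.004498 K/W
R_cellular glass = R_tot − R_other = 0.002855 K/W
L = R·k·A = 0.002855×0.0484×22.3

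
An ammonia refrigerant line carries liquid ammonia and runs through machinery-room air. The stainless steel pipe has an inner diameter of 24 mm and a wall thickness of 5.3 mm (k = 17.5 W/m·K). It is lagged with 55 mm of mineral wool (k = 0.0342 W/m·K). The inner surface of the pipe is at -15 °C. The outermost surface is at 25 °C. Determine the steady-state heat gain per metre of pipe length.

q′ ≈ 6.01 W/m

For a radial system each layer contributes R = ln(r_out/r_in)/(2πkL); films add R = 1/(hA).
R_stainless steel pipe wall = ln(17.3/12)/(2π×17.5×1) = 0.003327 K/W
R_mineral wool = ln(72.3/17.3)/(2π×0.0342×1) = 6.655 K/W
R_total = 6.659 K/W
Q = ΔT/R_total = 40/6.659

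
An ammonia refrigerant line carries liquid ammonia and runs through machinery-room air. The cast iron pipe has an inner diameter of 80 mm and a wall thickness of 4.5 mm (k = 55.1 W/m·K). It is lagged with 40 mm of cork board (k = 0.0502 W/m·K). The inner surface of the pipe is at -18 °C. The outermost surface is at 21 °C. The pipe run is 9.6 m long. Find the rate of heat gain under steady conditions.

Q ≈ 184 W

Radial resistances (cylindrical: R_cond = ln(r_o/r_i)/(2πkL), R_conv = 1/(h·2πrL)):
R_cast iron pipe wall = ln(44.5/40)/(2π×55.1×9.6) = 3.208×10^-5 K/W
R_cork board = ln(84.5/44.5)/(2π×0.0502×9.6) = 0.2118 K/W
R_total = 0.2118 K/W
Q = ΔT/R_total = 39/0.2118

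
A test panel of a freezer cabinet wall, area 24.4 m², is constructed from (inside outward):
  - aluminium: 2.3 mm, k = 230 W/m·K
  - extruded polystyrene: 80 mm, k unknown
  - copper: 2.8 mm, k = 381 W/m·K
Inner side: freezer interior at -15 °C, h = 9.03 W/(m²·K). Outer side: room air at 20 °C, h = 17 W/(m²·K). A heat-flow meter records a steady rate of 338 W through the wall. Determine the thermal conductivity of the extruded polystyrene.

Series thermal resistances:
R_inner film = 1/(h_i·A) = 1/(9.03×24.4) = 0.004539 K/W
R_aluminium = L/(kA) = 0.0023/(230×24.4) = 4.098×10^-7 K/W
R_copper = L/(kA) = 0.0028/(381×24.4) = 3.012×10^-7 K/W
R_outer film = 1/(h_o·A) = 1/(17×24.4) = 0.002411 K/W
Sum of known resistances R_other = 0.00695 K/W
Total R = ΔT/Q = 35/338 = 0.1036 K/W
R_extruded polystyrene = R_total − R_other = 0.0966 K/W
k = L/(R·A) = 0.08/(0.0966×24.4)

k ≈ 0.0339 W/(m·K)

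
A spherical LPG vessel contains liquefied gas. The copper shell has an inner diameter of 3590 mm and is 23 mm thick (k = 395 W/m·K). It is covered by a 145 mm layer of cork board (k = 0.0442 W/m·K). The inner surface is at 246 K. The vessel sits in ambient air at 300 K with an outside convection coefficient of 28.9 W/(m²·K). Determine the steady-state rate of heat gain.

Q ≈ 731 W

Each spherical layer contributes R = (1/r_i − 1/r_o)/(4πk):
R_copper shell = (1/1.795 − 1/1.818)/(4π×395) = 1.42×10^-6 K/W
R_cork board = (1/1.818 − 1/1.963)/(4π×0.0442) = 0.07315 K/W
R_outer film = 1/(h·4πr_o²) = 1/(28.9×4π×1.963²) = 7.146×10^-4 K/W
R_total = 0.07387 K/W
Q = ΔT/R_total = 54/0.07387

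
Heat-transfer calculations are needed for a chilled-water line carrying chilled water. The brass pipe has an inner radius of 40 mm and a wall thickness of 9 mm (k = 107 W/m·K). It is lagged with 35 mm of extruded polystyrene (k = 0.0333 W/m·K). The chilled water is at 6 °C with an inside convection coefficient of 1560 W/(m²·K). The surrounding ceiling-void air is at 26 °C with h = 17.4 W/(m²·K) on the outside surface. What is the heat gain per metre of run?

q′ ≈ 7.44 W/m

Radial resistances (cylindrical: R_cond = ln(r_o/r_i)/(2πkL), R_conv = 1/(h·2πrL)):
R_inner film = 1/(h_i·2πr₁L) = 1/(1560×2π×0.04×1) = 0.002551 K/W
R_brass pipe wall = ln(49/40)/(2π×107×1) = 3.019×10^-4 K/W
R_extruded polystyrene = ln(84/49)/(2π×0.0333×1) = 2.576 K/W
R_outer film = 1/(h_o·2πr_oL) = 1/(17.4×2π×0.084×1) = 0.1089 K/W
R_total = 2.688 K/W
Q = ΔT/R_total = 20/2.688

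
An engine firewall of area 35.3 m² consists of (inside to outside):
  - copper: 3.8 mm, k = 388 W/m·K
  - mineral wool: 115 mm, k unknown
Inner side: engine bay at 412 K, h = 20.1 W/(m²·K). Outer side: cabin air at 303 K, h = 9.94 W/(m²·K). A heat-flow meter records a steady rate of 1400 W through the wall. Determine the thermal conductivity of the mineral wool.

Treating each layer as a thermal resistance in series:
R_inner film = 1/(h_i·A) = 1/(20.1×35.3) = 0.001409 K/W
R_copper = L/(kA) = 0.0038/(388×35.3) = 2.774×10^-7 K/W
R_outer film = 1/(h_o·A) = 1/(9.94×35.3) = 0.00285 K/W
Sum of known resistances R_other = 0.00426 K/W
Total R = ΔT/Q = 109/1400 = 0.07786 K/W
R_mineral wool = R_total − R_other = 0.0736 K/W
k = L/(R·A) = 0.115/(0.0736×35.3)

k ≈ 0.0443 W/(m·K)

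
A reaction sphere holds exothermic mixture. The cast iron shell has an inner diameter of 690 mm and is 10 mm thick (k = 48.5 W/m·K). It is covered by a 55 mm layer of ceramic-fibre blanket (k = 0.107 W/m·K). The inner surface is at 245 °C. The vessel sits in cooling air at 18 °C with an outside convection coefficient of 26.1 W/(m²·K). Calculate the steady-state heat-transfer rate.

For a spherical shell R = (1/r₁ − 1/r₂)/(4πk); film R = 1/(h·4πr²). In series:
R_cast iron shell = (1/0.345 − 1/0.355)/(4π×48.5) = 1.34×10^-4 K/W
R_ceramic-fibre blanket = (1/0.355 − 1/0.41)/(4π×0.107) = 0.281 K/W
R_outer film = 1/(h·4πr_o²) = 1/(26.1×4π×0.41²) = 0.01814 K/W
R_total = 0.2993 K/W
Q = ΔT/R_total = 227/0.2993

Q ≈ 758 W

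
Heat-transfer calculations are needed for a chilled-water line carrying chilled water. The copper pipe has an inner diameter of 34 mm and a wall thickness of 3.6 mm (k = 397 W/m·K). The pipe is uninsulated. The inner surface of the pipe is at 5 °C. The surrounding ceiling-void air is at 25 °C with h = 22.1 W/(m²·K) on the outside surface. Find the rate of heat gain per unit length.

q′ ≈ 57.2 W/m

Cylindrical conduction, so R = ln(r₂/r₁)/(2πkL) per layer, in series:
R_copper pipe wall = ln(20.6/17)/(2π×397×1) = 7.7×10^-5 K/W
R_outer film = 1/(h_o·2πr_oL) = 1/(22.1×2π×0.0206×1) = 0.3496 K/W
R_total = 0.3497 K/W
Q = ΔT/R_total = 20/0.3497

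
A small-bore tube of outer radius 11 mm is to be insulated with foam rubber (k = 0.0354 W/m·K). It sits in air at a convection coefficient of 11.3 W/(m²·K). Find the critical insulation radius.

For a cylinder r_cr = k/h = 0.0354/11.3
r_cr = 3.13 mm; since the bare radius (11 mm) is above r_cr, any added insulation will reduce heat loss.

r_cr ≈ 3.13 mm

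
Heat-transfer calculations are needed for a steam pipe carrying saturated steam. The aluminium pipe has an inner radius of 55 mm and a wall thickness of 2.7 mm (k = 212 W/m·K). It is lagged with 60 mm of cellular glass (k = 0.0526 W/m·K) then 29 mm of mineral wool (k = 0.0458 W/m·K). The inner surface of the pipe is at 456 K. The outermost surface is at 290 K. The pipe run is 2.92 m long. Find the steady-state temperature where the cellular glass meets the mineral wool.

Treating each annulus and film as a series resistance:
R_aluminium pipe wall = ln(57.7/55)/(2π×212×2.92) = 1.232×10^-5 K/W
R_cellular glass = ln(117.7/57.7)/(2π×0.0526×2.92) = 0.7387 K/W
R_mineral wool = ln(146.7/117.7)/(2π×0.0458×2.92) = 0.2621 K/W
R_total = 1.001 K/W
Q = ΔT/R_total = 166/1.001
Q = 166 W
T_interface = T_inner − Q·ΣR(inner→interface) = 456 − 166×0.7387

T ≈ 333 K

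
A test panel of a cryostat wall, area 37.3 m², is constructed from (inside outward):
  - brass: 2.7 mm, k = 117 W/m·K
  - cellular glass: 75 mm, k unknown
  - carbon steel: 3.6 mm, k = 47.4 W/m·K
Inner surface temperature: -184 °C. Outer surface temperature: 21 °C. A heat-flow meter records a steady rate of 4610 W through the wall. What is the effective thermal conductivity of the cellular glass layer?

k ≈ 0.0452 W/(m·K)

Thermal resistances in series:
R_brass = L/(kA) = 0.0027/(117×37.3) = 6.187×10^-7 K/W
R_carbon steel = L/(kA) = 0.0036/(47.4×37.3) = 2.036×10^-6 K/W
Sum of known resistances R_other = 2.655×10^-6 K/W
Total R = ΔT/Q = 205/4610 = 0.04447 K/W
R_cellular glass = R_total − R_other = 0.04447 K/W
k = L/(R·A) = 0.075/(0.04447×37.3)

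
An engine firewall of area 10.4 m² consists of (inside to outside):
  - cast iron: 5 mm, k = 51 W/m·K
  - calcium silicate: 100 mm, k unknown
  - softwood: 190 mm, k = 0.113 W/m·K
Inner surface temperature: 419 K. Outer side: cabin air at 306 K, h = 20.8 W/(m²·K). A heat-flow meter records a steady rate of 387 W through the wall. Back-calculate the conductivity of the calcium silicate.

Using the resistance-network approach (series):
R_cast iron = L/(kA) = 0.005/(51×10.4) = 9.427×10^-6 K/W
R_softwood = L/(kA) = 0.19/(0.113×10.4) = 0.1617 K/W
R_outer film = 1/(h_o·A) = 1/(20.8×10.4) = 0.004623 K/W
Sum of known resistances R_other = 0.1663 K/W
Total R = ΔT/Q = 113/387 = 0.292 K/W
R_calcium silicate = R_total − R_other = 0.1257 K/W
k = L/(R·A) = 0.1/(0.1257×10.4)

k ≈ 0.0765 W/(m·K)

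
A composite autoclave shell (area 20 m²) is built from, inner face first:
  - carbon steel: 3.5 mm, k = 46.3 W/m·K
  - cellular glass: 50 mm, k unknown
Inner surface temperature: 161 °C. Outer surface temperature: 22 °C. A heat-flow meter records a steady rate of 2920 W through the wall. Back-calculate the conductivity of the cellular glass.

k ≈ 0.0525 W/(m·K)

Treating each layer as a thermal resistance in series:
R_carbon steel = L/(kA) = 0.0035/(46.3×20) = 3.78×10^-6 K/W
Sum of known resistances R_other = 3.78×10^-6 K/W
Total R = ΔT/Q = 139/2920 = 0.0476 K/W
R_cellular glass = R_total − R_other = 0.0476 K/W
k = L/(R·A) = 0.05/(0.0476×20)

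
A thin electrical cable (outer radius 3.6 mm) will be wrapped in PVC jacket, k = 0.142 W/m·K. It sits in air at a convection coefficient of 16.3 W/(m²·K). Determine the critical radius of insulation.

r_cr ≈ 8.71 mm

For a cylinder r_cr = k/h = 0.142/16.3
r_cr = 8.71 mm; since the bare radius (3.6 mm) is below r_cr, adding a thin layer of insulation will *increase* heat loss.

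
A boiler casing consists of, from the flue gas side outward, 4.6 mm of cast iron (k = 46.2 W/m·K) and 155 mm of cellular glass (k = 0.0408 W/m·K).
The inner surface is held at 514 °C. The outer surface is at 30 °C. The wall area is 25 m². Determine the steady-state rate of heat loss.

Series thermal resistances:
R_cast iron = L/(kA) = 0.0046/(46.2×25) = 3.983×10^-6 K/W
R_cellular glass = L/(kA) = 0.155/(0.0408×25) = 0.152 K/W
R_total = 0.152 K/W
Q = ΔT / R_total = 484 / 0.152

Q ≈ 3180 W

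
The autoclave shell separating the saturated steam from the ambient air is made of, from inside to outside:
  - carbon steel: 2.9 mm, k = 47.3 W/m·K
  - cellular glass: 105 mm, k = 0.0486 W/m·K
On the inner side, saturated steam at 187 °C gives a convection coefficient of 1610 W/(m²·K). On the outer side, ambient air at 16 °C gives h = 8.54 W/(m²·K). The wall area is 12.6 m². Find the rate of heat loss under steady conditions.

Series thermal resistances:
R_inner film = 1/(h_i·A) = 1/(1610×12.6) = 4.93×10^-5 K/W
R_carbon steel = L/(kA) = 0.0029/(47.3×12.6) = 4.866×10^-6 K/W
R_cellular glass = L/(kA) = 0.105/(0.0486×12.6) = 0.1715 K/W
R_outer film = 1/(h_o·A) = 1/(8.54×12.6) = 0.009293 K/W
R_total = 0.1808 K/W
Q = ΔT / R_total = 171 / 0.1808

Q ≈ 946 W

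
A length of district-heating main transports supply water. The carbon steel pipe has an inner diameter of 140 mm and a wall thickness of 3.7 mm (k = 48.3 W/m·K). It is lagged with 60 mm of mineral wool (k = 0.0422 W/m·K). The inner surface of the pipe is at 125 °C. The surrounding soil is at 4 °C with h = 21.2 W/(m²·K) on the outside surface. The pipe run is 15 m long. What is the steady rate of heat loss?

Treating each annulus and film as a series resistance:
R_carbon steel pipe wall = ln(73.7/70)/(2π×48.3×15) = 1.131×10^-5 K/W
R_mineral wool = ln(133.7/73.7)/(2π×0.0422×15) = 0.1498 K/W
R_outer film = 1/(h_o·2πr_oL) = 1/(21.2×2π×0.1337×15) = 0.003743 K/W
R_total = 0.1535 K/W
Q = ΔT/R_total = 121/0.1535

Q ≈ 788 W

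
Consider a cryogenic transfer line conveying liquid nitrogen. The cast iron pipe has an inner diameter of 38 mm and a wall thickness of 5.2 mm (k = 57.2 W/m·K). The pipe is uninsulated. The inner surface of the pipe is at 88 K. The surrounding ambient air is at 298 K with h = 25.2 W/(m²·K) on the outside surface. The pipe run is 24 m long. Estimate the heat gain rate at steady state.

Cylindrical conduction, so R = ln(r₂/r₁)/(2πkL) per layer, in series:
R_cast iron pipe wall = ln(24.2/19)/(2π×57.2×24) = 2.805×10^-5 K/W
R_outer film = 1/(h_o·2πr_oL) = 1/(25.2×2π×0.0242×24) = 0.01087 K/W
R_total = 0.0109 K/W
Q = ΔT/R_total = 210/0.0109

Q ≈ 19300 W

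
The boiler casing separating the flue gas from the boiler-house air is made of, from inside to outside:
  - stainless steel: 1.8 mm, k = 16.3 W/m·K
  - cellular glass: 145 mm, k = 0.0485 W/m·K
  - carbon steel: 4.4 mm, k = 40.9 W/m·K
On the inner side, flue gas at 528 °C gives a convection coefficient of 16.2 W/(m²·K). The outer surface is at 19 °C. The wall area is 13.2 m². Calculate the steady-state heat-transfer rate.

Thermal resistances in series:
R_inner film = 1/(h_i·A) = 1/(16.2×13.2) = 0.004676 K/W
R_stainless steel = L/(kA) = 0.0018/(16.3×13.2) = 8.366×10^-6 K/W
R_cellular glass = L/(kA) = 0.145/(0.0485×13.2) = 0.2265 K/W
R_carbon steel = L/(kA) = 0.0044/(40.9×13.2) = 8.15×10^-6 K/W
R_total = 0.2312 K/W
Q = ΔT / R_total = 509 / 0.2312

Q ≈ 2200 W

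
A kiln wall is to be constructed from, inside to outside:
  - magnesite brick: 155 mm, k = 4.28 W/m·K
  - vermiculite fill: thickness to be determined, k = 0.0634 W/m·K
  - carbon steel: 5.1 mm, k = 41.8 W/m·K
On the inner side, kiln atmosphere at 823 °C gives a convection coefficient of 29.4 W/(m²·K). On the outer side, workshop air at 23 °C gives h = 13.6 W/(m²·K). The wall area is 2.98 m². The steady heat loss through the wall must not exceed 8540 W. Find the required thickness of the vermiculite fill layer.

L ≈ 8.58 mm

Model the wall as resistances in series:
R_inner film = 1/(h_i·A) = 1/(29.4×2.98) = 0.01141 K/W
R_magnesite brick = L/(kA) = 0.155/(4.28×2.98) = 0.01215 K/W
R_carbon steel = L/(kA) = 0.0051/(41.8×2.98) = 4.094×10^-5 K/W
R_outer film = 1/(h_o·A) = 1/(13.6×2.98) = 0.02467 K/W
Sum of the known resistances R_other = 0.04828 K/W
Required total resistance R_tot = ΔT/Q_allow = 800/8540 = 0.09368 K/W
R_vermiculite fill = R_tot − R_other = 0.04539 K/W
L = R·k·A = 0.04539×0.0634×2.98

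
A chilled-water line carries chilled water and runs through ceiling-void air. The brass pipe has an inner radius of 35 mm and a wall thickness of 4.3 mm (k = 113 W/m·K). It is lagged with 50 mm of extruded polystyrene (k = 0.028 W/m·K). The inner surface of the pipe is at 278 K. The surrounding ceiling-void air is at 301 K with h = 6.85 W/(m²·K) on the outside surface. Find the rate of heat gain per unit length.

Cylindrical conduction, so R = ln(r₂/r₁)/(2πkL) per layer, in series:
R_brass pipe wall = ln(39.3/35)/(2π×113×1) = 1.632×10^-4 K/W
R_extruded polystyrene = ln(89.3/39.3)/(2π×0.028×1) = 4.665 K/W
R_outer film = 1/(h_o·2πr_oL) = 1/(6.85×2π×0.0893×1) = 0.2602 K/W
R_total = 4.926 K/W
Q = ΔT/R_total = 23/4.926

q′ ≈ 4.67 W/m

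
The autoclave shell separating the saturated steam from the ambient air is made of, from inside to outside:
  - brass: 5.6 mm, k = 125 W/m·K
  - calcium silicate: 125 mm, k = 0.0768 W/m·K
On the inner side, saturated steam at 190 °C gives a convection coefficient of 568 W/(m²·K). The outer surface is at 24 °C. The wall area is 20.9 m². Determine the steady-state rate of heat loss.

Model the wall as resistances in series:
R_inner film = 1/(h_i·A) = 1/(568×20.9) = 8.424×10^-5 K/W
R_brass = L/(kA) = 0.0056/(125×20.9) = 2.144×10^-6 K/W
R_calcium silicate = L/(kA) = 0.125/(0.0768×20.9) = 0.07788 K/W
R_total = 0.07796 K/W
Q = ΔT / R_total = 166 / 0.07796

Q ≈ 2130 W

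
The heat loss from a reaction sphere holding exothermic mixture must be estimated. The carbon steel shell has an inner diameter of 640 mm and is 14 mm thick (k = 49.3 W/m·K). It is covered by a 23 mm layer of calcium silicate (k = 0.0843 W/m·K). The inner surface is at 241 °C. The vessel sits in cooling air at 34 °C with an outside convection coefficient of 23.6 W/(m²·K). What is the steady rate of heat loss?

For a spherical shell R = (1/r₁ − 1/r₂)/(4πk); film R = 1/(h·4πr²). In series:
R_carbon steel shell = (1/0.32 − 1/0.334)/(4π×49.3) = 2.114×10^-4 K/W
R_calcium silicate = (1/0.334 − 1/0.357)/(4π×0.0843) = 0.1821 K/W
R_outer film = 1/(h·4πr_o²) = 1/(23.6×4π×0.357²) = 0.02646 K/W
R_total = 0.2088 K/W
Q = ΔT/R_total = 207/0.2088

Q ≈ 992 W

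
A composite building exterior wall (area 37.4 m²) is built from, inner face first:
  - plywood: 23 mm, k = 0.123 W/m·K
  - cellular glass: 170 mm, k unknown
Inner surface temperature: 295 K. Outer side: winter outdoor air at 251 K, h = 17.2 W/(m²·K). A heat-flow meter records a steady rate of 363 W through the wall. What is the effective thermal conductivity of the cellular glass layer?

Model the wall as resistances in series:
R_plywood = L/(kA) = 0.023/(0.123×37.4) = 0.005 K/W
R_outer film = 1/(h_o·A) = 1/(17.2×37.4) = 0.001555 K/W
Sum of known resistances R_other = 0.006554 K/W
Total R = ΔT/Q = 44/363 = 0.1212 K/W
R_cellular glass = R_total − R_other = 0.1147 K/W
k = L/(R·A) = 0.17/(0.1147×37.4)

k ≈ 0.0396 W/(m·K)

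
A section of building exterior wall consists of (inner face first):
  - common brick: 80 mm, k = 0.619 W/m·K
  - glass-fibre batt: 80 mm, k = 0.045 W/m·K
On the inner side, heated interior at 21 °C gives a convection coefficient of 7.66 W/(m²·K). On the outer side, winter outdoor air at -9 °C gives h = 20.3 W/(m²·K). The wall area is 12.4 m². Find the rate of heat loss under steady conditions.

Q ≈ 178 W

Thermal resistances in series:
R_inner film = 1/(h_i·A) = 1/(7.66×12.4) = 0.01053 K/W
R_common brick = L/(kA) = 0.08/(0.619×12.4) = 0.01042 K/W
R_glass-fibre batt = L/(kA) = 0.08/(0.045×12.4) = 0.1434 K/W
R_outer film = 1/(h_o·A) = 1/(20.3×12.4) = 0.003973 K/W
R_total = 0.1683 K/W
Q = ΔT / R_total = 30 / 0.1683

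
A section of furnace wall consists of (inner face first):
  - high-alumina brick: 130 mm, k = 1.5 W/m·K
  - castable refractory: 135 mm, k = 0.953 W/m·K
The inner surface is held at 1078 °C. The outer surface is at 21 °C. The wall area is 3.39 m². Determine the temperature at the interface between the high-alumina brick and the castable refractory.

T ≈ 677 °C

Using the resistance-network approach (series):
R_high-alumina brick = L/(kA) = 0.13/(1.5×3.39) = 0.02557 K/W
R_castable refractory = L/(kA) = 0.135/(0.953×3.39) = 0.04179 K/W
R_total = 0.06735 K/W;  Q = ΔT/R_total = 1057/0.06735 = 15690 W
T_interface = T_inner − Q·ΣR(inner→interface) = 1078 − 15700×0.02557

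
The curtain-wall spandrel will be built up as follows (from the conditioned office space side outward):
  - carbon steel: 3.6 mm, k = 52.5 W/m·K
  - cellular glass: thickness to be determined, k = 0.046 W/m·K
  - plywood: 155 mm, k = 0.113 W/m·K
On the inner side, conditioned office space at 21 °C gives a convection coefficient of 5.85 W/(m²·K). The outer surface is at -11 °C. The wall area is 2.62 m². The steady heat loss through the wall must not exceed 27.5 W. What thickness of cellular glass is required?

L ≈ 69.3 mm

Treating each layer as a thermal resistance in series:
R_inner film = 1/(h_i·A) = 1/(5.85×2.62) = 0.06524 K/W
R_carbon steel = L/(kA) = 0.0036/(52.5×2.62) = 2.617×10^-5 K/W
R_plywood = L/(kA) = 0.155/(0.113×2.62) = 0.5235 K/W
Sum of the known resistances R_other = 0.5888 K/W
Required total resistance R_tot = ΔT/Q_allow = 32/27.5 = 1.164 K/W
R_cellular glass = R_tot − R_other = 0.5748 K/W
L = R·k·A = 0.5748×0.046×2.62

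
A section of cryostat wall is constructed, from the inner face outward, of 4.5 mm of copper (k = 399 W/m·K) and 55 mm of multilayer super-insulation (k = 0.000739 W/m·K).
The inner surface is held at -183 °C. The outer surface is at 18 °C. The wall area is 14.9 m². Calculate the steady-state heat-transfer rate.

Series thermal resistances:
R_copper = L/(kA) = 0.0045/(399×14.9) = 7.569×10^-7 K/W
R_multilayer super-insulation = L/(kA) = 0.055/(0.000739×14.9) = 4.995 K/W
R_total = 4.995 K/W
Q = ΔT / R_total = 201 / 4.995

Q ≈ 40.2 W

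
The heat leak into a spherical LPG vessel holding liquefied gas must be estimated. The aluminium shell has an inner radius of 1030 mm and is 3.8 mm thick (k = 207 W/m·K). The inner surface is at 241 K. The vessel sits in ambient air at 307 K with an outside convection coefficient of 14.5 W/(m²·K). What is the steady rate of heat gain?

For a spherical shell R = (1/r₁ − 1/r₂)/(4πk); film R = 1/(h·4πr²). In series:
R_aluminium shell = (1/1.03 − 1/1.0338)/(4π×207) = 1.372×10^-6 K/W
R_outer film = 1/(h·4πr_o²) = 1/(14.5×4π×1.0338²) = 0.005135 K/W
R_total = 0.005136 K/W
Q = ΔT/R_total = 66/0.005136

Q ≈ 12800 W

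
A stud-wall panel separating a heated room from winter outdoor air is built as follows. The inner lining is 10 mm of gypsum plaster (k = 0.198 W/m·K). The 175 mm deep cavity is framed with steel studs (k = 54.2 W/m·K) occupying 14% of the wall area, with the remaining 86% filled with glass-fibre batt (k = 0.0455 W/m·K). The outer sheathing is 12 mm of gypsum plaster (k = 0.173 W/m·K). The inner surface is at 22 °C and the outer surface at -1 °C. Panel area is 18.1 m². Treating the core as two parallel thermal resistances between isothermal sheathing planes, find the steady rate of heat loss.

Sheathing layers in series; stud and cavity paths in parallel between them.
R_inner = 0.01/(0.198×18.1) = 0.00279 K/W
R_stud  = 0.175/(54.2×0.14×18.1) = 0.001274 K/W
R_cav   = 0.175/(0.0455×0.86×18.1) = 0.2471 K/W
1/R_core = 1/R_stud + 1/R_cav → R_core = 0.001268 K/W
R_outer = 0.012/(0.173×18.1) = 0.003832 K/W
R_total = 0.00789 K/W
Q = ΔT/R_total = 23/0.00789

Q ≈ 2910 W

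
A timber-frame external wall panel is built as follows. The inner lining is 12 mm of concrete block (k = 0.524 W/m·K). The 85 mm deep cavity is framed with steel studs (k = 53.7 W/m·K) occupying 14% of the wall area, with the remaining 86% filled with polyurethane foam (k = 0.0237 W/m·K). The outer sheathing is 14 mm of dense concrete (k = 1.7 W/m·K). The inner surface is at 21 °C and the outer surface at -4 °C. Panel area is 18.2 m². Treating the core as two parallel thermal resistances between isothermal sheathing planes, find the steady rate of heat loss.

Sheathing layers in series; stud and cavity paths in parallel between them.
R_inner = 0.012/(0.524×18.2) = 0.001258 K/W
R_stud  = 0.085/(53.7×0.14×18.2) = 6.212×10^-4 K/W
R_cav   = 0.085/(0.0237×0.86×18.2) = 0.2291 K/W
1/R_core = 1/R_stud + 1/R_cav → R_core = 6.195×10^-4 K/W
R_outer = 0.014/(1.7×18.2) = 4.525×10^-4 K/W
R_total = 0.00233 K/W
Q = ΔT/R_total = 25/0.00233

Q ≈ 10700 W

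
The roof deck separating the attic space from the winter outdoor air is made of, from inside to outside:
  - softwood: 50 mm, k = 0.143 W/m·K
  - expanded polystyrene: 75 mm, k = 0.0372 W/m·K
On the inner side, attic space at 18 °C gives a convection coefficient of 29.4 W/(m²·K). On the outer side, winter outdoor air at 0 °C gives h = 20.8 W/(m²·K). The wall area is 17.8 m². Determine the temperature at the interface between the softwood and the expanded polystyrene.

Treating each layer as a thermal resistance in series:
R_inner film = 1/(h_i·A) = 1/(29.4×17.8) = 0.001911 K/W
R_softwood = L/(kA) = 0.05/(0.143×17.8) = 0.01964 K/W
R_expanded polystyrene = L/(kA) = 0.075/(0.0372×17.8) = 0.1133 K/W
R_outer film = 1/(h_o·A) = 1/(20.8×17.8) = 0.002701 K/W
R_total = 0.1375 K/W;  Q = ΔT/R_total = 18/0.1375 = 130.9 W
T_interface = T_inner − Q·ΣR(inner→interface) = 18 − 131×0.02155

T ≈ 15.2 °C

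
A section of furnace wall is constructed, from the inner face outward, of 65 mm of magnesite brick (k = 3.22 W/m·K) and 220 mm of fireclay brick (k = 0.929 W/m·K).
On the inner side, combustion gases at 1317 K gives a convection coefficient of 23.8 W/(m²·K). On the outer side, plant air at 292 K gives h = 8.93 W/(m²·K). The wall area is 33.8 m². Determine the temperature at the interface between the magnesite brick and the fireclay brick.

Thermal resistances in series:
R_inner film = 1/(h_i·A) = 1/(23.8×33.8) = 0.001243 K/W
R_magnesite brick = L/(kA) = 0.065/(3.22×33.8) = 5.972×10^-4 K/W
R_fireclay brick = L/(kA) = 0.22/(0.929×33.8) = 0.007006 K/W
R_outer film = 1/(h_o·A) = 1/(8.93×33.8) = 0.003313 K/W
R_total = 0.01216 K/W;  Q = ΔT/R_total = 1025/0.01216 = 84290 W
T_interface = T_inner − Q·ΣR(inner→interface) = 1317 − 84300×0.00184

T ≈ 1160 K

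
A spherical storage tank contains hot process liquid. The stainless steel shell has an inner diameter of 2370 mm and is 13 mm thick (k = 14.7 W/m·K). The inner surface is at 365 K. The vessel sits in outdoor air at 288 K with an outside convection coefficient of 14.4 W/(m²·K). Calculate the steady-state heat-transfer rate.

Q ≈ 19700 W

Radial (spherical) resistances in series:
R_stainless steel shell = (1/1.185 − 1/1.198)/(4π×14.7) = 4.957×10^-5 K/W
R_outer film = 1/(h·4πr_o²) = 1/(14.4×4π×1.198²) = 0.00385 K/W
R_total = 0.0039 K/W
Q = ΔT/R_total = 77/0.0039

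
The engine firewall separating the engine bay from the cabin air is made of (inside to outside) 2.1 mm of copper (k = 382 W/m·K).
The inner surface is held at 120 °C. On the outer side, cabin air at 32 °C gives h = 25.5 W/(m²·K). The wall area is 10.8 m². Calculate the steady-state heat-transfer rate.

Thermal resistances in series:
R_copper = L/(kA) = 0.0021/(382×10.8) = 5.09×10^-7 K/W
R_outer film = 1/(h_o·A) = 1/(25.5×10.8) = 0.003631 K/W
R_total = 0.003632 K/W
Q = ΔT / R_total = 88 / 0.003632

Q ≈ 24200 W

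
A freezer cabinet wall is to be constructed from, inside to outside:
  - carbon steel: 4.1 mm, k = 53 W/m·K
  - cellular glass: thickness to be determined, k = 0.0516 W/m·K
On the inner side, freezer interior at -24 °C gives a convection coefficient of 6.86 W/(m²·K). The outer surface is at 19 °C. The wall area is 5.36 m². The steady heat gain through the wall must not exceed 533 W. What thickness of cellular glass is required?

L ≈ 14.8 mm

Using the resistance-network approach (series):
R_inner film = 1/(h_i·A) = 1/(6.86×5.36) = 0.0272 K/W
R_carbon steel = L/(kA) = 0.0041/(53×5.36) = 1.443×10^-5 K/W
Sum of the known resistances R_other = 0.02721 K/W
Required total resistance R_tot = ΔT/Q_allow = 43/533 = 0.08068 K/W
R_cellular glass = R_tot − R_other = 0.05346 K/W
L = R·k·A = 0.05346×0.0516×5.36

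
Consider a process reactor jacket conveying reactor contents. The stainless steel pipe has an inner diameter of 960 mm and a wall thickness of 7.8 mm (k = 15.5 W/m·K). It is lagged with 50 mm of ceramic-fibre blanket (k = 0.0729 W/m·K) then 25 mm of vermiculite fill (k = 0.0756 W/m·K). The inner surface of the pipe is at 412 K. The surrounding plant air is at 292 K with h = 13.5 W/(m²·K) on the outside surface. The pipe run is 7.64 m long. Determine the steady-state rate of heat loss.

Per-layer cylindrical resistances, series-summed:
R_stainless steel pipe wall = ln(487.8/480)/(2π×15.5×7.64) = 2.166×10^-5 K/W
R_ceramic-fibre blanket = ln(537.8/487.8)/(2π×0.0729×7.64) = 0.02788 K/W
R_vermiculite fill = ln(562.8/537.8)/(2π×0.0756×7.64) = 0.01252 K/W
R_outer film = 1/(h_o·2πr_oL) = 1/(13.5×2π×0.5628×7.64) = 0.002742 K/W
R_total = 0.04317 K/W
Q = ΔT/R_total = 120/0.04317

Q ≈ 2780 W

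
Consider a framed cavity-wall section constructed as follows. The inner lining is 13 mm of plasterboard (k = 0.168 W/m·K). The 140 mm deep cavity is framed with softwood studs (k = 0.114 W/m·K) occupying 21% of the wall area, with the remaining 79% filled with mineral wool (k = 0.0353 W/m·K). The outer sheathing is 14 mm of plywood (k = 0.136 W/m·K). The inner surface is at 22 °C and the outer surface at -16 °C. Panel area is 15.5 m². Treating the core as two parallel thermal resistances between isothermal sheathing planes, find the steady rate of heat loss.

Sheathing layers in series; stud and cavity paths in parallel between them.
R_inner = 0.013/(0.168×15.5) = 0.004992 K/W
R_stud  = 0.14/(0.114×0.21×15.5) = 0.3773 K/W
R_cav   = 0.14/(0.0353×0.79×15.5) = 0.3239 K/W
1/R_core = 1/R_stud + 1/R_cav → R_core = 0.1743 K/W
R_outer = 0.014/(0.136×15.5) = 0.006641 K/W
R_total = 0.1859 K/W
Q = ΔT/R_total = 38/0.1859

Q ≈ 204 W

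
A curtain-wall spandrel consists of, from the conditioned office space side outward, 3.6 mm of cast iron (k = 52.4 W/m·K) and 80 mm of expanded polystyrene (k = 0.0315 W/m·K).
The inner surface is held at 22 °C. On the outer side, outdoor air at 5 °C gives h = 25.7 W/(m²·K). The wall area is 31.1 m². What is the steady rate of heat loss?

Series thermal resistances:
R_cast iron = L/(kA) = 0.0036/(52.4×31.1) = 2.209×10^-6 K/W
R_expanded polystyrene = L/(kA) = 0.08/(0.0315×31.1) = 0.08166 K/W
R_outer film = 1/(h_o·A) = 1/(25.7×31.1) = 0.001251 K/W
R_total = 0.08292 K/W
Q = ΔT / R_total = 17 / 0.08292

Q ≈ 205 W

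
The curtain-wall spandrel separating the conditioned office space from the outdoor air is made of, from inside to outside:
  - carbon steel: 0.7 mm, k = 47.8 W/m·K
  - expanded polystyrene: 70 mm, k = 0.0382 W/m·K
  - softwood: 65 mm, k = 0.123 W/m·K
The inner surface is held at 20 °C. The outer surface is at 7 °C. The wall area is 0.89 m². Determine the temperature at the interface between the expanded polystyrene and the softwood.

T ≈ 9.91 °C

Series thermal resistances:
R_carbon steel = L/(kA) = 0.0007/(47.8×0.89) = 1.645×10^-5 K/W
R_expanded polystyrene = L/(kA) = 0.07/(0.0382×0.89) = 2.059 K/W
R_softwood = L/(kA) = 0.065/(0.123×0.89) = 0.5938 K/W
R_total = 2.653 K/W;  Q = ΔT/R_total = 13/2.653 = 4.901 W
T_interface = T_inner − Q·ΣR(inner→interface) = 20 − 4.9×2.059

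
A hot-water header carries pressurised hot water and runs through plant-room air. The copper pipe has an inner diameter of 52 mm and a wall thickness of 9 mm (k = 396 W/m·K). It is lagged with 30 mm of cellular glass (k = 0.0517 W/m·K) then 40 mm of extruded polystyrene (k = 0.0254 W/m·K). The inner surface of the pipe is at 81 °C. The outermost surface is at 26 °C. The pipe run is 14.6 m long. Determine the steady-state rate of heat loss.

For a radial system each layer contributes R = ln(r_out/r_in)/(2πkL); films add R = 1/(hA).
R_copper pipe wall = ln(35/26)/(2π×396×14.6) = 8.183×10^-6 K/W
R_cellular glass = ln(65/35)/(2π×0.0517×14.6) = 0.1305 K/W
R_extruded polystyrene = ln(105/65)/(2π×0.0254×14.6) = 0.2058 K/W
R_total = 0.3364 K/W
Q = ΔT/R_total = 55/0.3364

Q ≈ 164 W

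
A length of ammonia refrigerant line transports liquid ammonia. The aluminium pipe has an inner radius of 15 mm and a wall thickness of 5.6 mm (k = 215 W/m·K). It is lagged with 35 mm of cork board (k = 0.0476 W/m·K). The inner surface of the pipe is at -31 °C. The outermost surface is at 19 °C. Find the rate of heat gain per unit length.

For a radial system each layer contributes R = ln(r_out/r_in)/(2πkL); films add R = 1/(hA).
R_aluminium pipe wall = ln(20.6/15)/(2π×215×1) = 2.348×10^-4 K/W
R_cork board = ln(55.6/20.6)/(2π×0.0476×1) = 3.32 K/W
R_total = 3.32 K/W
Q = ΔT/R_total = 50/3.32

q′ ≈ 15.1 W/m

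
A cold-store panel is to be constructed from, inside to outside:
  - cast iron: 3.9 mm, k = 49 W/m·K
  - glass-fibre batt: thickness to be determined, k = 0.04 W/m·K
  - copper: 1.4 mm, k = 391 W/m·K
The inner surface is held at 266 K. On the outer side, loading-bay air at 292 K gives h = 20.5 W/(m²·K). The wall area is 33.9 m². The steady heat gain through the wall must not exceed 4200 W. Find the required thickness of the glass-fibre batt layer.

L ≈ 6.44 mm

Series thermal resistances:
R_cast iron = L/(kA) = 0.0039/(49×33.9) = 2.348×10^-6 K/W
R_copper = L/(kA) = 0.0014/(391×33.9) = 1.056×10^-7 K/W
R_outer film = 1/(h_o·A) = 1/(20.5×33.9) = 0.001439 K/W
Sum of the known resistances R_other = 0.001441 K/W
Required total resistance R_tot = ΔT/Q_allow = 26/4200 = 0.00619 K/W
R_glass-fibre batt = R_tot − R_other = 0.004749 K/W
L = R·k·A = 0.004749×0.04×33.9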